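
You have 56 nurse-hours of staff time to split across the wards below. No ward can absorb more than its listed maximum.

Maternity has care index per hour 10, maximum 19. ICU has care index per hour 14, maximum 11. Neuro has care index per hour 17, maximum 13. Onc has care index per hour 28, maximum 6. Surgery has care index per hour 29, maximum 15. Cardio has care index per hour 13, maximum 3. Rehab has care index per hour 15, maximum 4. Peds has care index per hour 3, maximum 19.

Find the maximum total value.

Highest care index per hour first: Surgery 29 > Onc 28 > Neuro 17 > Rehab 15 > ICU 14 > Cardio 13 > Maternity 10 > Peds 3.
Give Surgery 15 to hit its cap of 15 ; 41 left.
Onc: +6 to 6 (cap) ; 35 left.
Neuro: +13 to 13 (cap) ; 22 left.
Rehab: +4 to 4 (cap) ; 18 left.
ICU takes 11 to reach its cap of 11 ; 7 left.
Give Cardio 3 to hit its cap of 3 ; 4 left.
Only 4 left; Maternity takes them to reach 4.
Total = 10×4 + 14×11 + 17×13 + 28×6 + 29×15 + 13×3 + 15×4 = 1117.

1117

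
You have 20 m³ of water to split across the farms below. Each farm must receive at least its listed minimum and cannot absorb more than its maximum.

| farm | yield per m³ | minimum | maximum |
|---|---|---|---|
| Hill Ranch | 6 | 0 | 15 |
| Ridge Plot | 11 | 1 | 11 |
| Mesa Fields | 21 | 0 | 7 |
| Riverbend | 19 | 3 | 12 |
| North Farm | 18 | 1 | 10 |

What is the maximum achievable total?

Meeting every minimum uses 0+1+0+3+1 = 5 m³, leaving 15.
Highest yield per m³ first: Mesa Fields 21 > Riverbend 19 > North Farm 18 > Ridge Plot 11 > Hill Ranch 6.
Give Mesa Fields 7 more to hit its cap of 7 → 8 left.
Only 8 left; Riverbend takes them to reach 11.
Total = 11×1 + 21×7 + 19×11 + 18×1 = 385.

385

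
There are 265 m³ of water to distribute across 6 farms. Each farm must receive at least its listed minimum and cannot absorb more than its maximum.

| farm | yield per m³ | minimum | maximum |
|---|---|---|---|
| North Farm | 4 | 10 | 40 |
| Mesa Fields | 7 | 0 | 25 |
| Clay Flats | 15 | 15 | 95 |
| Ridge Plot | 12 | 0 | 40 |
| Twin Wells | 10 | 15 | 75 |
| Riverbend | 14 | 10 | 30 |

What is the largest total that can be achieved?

Meeting every minimum uses 10+0+15+0+15+10 = 50 m³, leaving 215.
Order the farms by yield per m³: Clay Flats 15 > Riverbend 14 > Ridge Plot 12 > Twin Wells 10 > Mesa Fields 7 > North Farm 4.
Clay Flats: +80 to 95 (cap) — 135 left.
Give Riverbend 20 more to hit its cap of 30 — 115 left.
Ridge Plot takes 40 more to reach its cap of 40 — 75 left.
Give Twin Wells 60 more to hit its cap of 75 — 15 left.
Only 15 left; Mesa Fields takes them to reach 15.
Total = 4×10 + 7×15 + 15×95 + 12×40 + 10×75 + 14×30 = 3220.

3220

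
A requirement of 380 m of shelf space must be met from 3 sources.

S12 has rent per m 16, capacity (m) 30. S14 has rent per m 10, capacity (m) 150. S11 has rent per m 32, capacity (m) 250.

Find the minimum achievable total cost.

8380

Use sources in increasing cost order.
S14 at 10: take all 150 m → 230 still needed.
S12 (16): use full 30 → 200 m to go.
Take 200 from S11 at 32 to finish.
Cost = 150×10 + 30×16 + 200×32 = 8380.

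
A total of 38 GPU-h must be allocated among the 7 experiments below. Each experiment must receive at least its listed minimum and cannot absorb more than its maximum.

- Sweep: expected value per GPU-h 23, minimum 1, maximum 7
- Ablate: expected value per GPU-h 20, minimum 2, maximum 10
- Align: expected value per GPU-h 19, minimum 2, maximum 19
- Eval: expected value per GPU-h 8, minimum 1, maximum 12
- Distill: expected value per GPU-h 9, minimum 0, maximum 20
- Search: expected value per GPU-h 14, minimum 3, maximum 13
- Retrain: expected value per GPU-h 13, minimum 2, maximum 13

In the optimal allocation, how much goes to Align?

Meeting every minimum uses 1+2+2+1+0+3+2 = 11 GPU-h, leaving 27.
Rank by expected value per GPU-h: Sweep 23 > Ablate 20 > Align 19 > Search 14 > Retrain 13 > Distill 9 > Eval 8.
Sweep: +6 to 7 (cap) → 21 left.
Ablate: +8 to 10 (cap) → 13 left.
Align: +13 (room for 17) → 15. Pool exhausted.

15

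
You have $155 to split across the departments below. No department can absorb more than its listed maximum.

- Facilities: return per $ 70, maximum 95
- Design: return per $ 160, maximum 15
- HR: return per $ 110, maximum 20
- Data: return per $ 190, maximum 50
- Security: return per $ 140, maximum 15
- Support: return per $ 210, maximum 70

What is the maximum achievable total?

29250

Highest return per $ first: Support 210 > Data 190 > Design 160 > Security 140 > HR 110 > Facilities 70.
Give Support 70 to hit its cap of 70 — 85 left.
Give Data 50 to hit its cap of 50 — 35 left.
Design: +15 to 15 (cap) — 20 left.
Security: +15 to 15 (cap) — 5 left.
Only 5 left; HR takes them to reach 5.
Total = 160×15 + 110×5 + 190×50 + 140×15 + 210×70 = 29250.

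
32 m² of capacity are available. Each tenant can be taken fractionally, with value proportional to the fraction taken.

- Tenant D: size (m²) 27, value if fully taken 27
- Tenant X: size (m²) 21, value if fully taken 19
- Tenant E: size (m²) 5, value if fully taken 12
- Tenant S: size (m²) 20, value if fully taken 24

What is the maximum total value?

Rank by value-to-size ratio: Tenant E 12/5≈2.4, Tenant S 24/20≈1.2, Tenant D 27/27≈1, Tenant X 19/21≈0.905.
Tenant E: take in full, 5 m² for value 12 ; 27 left.
Tenant S: take in full, 20 m² for value 24 ; 7 left.
7 m² left: a 7/27 share of Tenant D gives 27×7/27 = 7.
Total value = 43.

43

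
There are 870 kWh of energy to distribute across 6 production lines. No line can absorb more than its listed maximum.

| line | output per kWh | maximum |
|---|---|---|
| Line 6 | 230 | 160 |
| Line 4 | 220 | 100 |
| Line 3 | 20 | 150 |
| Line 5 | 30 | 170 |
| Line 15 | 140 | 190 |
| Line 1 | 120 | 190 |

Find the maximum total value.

114500

Rank by output per kWh: Line 6 230 > Line 4 220 > Line 15 140 > Line 1 120 > Line 5 30 > Line 3 20.
Line 6: +160 to 160 (cap) ; 710 left.
Line 4 takes 100 to reach its cap of 100 ; 610 left.
Give Line 15 190 to hit its cap of 190 ; 420 left.
Line 1: +190 to 190 (cap) ; 230 left.
Line 5: +170 to 170 (cap) ; 60 left.
Line 3: +60 (room for 150) → 60. Pool exhausted.
Total = 230×160 + 220×100 + 20×60 + 30×170 + 140×190 + 120×190 = 114500.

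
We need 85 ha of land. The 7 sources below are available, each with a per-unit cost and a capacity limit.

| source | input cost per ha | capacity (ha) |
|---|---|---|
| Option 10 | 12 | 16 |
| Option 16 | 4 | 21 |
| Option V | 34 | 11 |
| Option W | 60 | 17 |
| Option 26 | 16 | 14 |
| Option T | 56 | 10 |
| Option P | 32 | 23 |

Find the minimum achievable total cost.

Fill from the cheapest source first.
Option 16 at 4: take all 21 ha → 64 still needed.
Take 16 from Option 10 at 12 → need 48 more.
Option 26 (16): use full 14 → 34 ha to go.
Option P at 32: take all 23 ha → 11 still needed.
Option V at 34: take all 11 ha → 0 still needed.
Option T, Option W: unused.
Cost = 21×4 + 16×12 + 14×16 + 23×32 + 11×34 = 1610.

1610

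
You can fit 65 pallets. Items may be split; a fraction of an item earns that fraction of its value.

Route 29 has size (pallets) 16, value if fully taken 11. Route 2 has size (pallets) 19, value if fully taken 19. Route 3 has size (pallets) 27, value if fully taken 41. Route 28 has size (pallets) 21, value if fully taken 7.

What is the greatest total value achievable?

Rank by value-to-size ratio: Route 3 41/27≈1.52, Route 2 19/19≈1, Route 29 11/16≈0.688, Route 28 7/21≈0.333.
Route 3: take in full, 27 pallets for value 41 — 38 left.
Take all of Route 2 (19 pallets, value 19) — 19 pallets left.
All 16 pallets of Route 29 fit (value 11) — 3 remain.
3 pallets left: a 3/21 share of Route 28 gives 7×3/21 = 1.
Total value = 72.

72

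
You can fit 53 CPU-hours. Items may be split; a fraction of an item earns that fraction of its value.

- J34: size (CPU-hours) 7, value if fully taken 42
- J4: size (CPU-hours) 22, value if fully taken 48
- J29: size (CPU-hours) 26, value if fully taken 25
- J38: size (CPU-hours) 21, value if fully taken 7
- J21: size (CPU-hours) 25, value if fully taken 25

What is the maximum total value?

Best value per unit of size first: J34 42/7≈6, J4 48/22≈2.18, J21 25/25≈1, J29 25/26≈0.962, J38 7/21≈0.333.
Take all of J34 (7 CPU-hours, value 42) — 46 CPU-hours left.
Take all of J4 (22 CPU-hours, value 48) — 24 CPU-hours left.
24 CPU-hours left: a 24/25 share of J21 gives 25×24/25 = 24.
Total value = 114.

114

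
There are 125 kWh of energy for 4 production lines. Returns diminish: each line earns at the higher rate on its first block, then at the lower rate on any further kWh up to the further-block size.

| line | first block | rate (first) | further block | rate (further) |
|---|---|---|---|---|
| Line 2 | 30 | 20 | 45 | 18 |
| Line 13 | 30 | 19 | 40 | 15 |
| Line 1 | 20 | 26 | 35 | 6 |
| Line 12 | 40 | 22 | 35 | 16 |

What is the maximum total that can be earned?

Rank every tier by rate: Line 1/tier1 26 > Line 12/tier1 22 > Line 2/tier1 20 > Line 13/tier1 19 > Line 2/tier2 18 > Line 12/tier2 16 > Line 13/tier2 15 > Line 1/tier2 6.
Fill Line 1 tier1 block (20 at 26) — 105 left.
Fill Line 12 tier1 block (40 at 22) — 65 left.
Line 2/tier1 (20): +30 — 35 left.
Line 13 tier1 at 19: fill all 30 — 5 left.
5 remain; put them into Line 2 tier2 at 18.
Total = 26×20 + 22×40 + 20×30 + 19×30 + 18×5 = 2660.

2660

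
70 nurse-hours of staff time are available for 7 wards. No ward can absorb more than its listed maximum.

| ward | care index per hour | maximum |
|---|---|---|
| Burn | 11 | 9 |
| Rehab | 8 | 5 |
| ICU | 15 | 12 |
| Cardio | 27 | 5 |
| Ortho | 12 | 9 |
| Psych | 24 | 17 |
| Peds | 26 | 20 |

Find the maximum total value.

Highest care index per hour first: Cardio 27 > Peds 26 > Psych 24 > ICU 15 > Ortho 12 > Burn 11 > Rehab 8.
Cardio takes 5 to reach its cap of 5 ; 65 left.
Peds takes 20 to reach its cap of 20 ; 45 left.
Give Psych 17 to hit its cap of 17 ; 28 left.
ICU takes 12 to reach its cap of 12 ; 16 left.
Give Ortho 9 to hit its cap of 9 ; 7 left.
Only 7 left; Burn takes them to reach 7.
Total = 11×7 + 15×12 + 27×5 + 12×9 + 24×17 + 26×20 = 1428.

1428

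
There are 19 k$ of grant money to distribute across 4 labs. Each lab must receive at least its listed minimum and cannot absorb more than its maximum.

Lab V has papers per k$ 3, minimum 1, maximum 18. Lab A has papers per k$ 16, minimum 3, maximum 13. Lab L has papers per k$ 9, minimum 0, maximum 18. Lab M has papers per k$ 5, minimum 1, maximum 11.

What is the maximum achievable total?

Meeting every minimum uses 1+3+0+1 = 5 k$, leaving 14.
Rank by papers per k$: Lab A 16 > Lab L 9 > Lab M 5 > Lab V 3.
Lab A takes 10 more to reach its cap of 13 → 4 left.
Lab L has room for 18 more but only 4 remain, so it gets 4.
Total = 3×1 + 16×13 + 9×4 + 5×1 = 252.

252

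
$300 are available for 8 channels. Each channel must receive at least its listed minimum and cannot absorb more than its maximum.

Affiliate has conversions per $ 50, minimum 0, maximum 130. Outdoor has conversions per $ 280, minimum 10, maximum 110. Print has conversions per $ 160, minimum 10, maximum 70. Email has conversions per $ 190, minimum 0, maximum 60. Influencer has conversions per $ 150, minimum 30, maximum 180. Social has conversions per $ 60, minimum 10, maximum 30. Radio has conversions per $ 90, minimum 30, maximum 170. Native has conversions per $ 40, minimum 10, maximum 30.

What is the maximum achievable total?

58400

Meeting every minimum uses 0+10+10+0+30+10+30+10 = 100 $, leaving 200.
Order the channels by conversions per $: Outdoor 280 > Email 190 > Print 160 > Influencer 150 > Radio 90 > Social 60 > Affiliate 50 > Native 40.
Outdoor: +100 to 110 (cap) ; 100 left.
Email takes 60 more to reach its cap of 60 ; 40 left.
Print: +40 (room for 60) → 50. Pool exhausted.
Total = 280×110 + 160×50 + 190×60 + 150×30 + 60×10 + 90×30 + 40×10 = 58400.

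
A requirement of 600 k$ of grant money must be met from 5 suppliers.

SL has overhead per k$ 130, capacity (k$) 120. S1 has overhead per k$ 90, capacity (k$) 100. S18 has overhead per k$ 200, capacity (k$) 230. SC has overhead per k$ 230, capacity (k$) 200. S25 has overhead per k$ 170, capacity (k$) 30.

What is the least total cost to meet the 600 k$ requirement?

103300

Cheapest first:
S1 (90): use full 100 — 500 k$ to go.
SL at 130: take all 120 k$ — 380 still needed.
Take 30 from S25 at 170 — need 350 more.
S18 (200): use full 230 — 120 k$ to go.
Take 120 from SC at 230 to finish.
Cost = 100×90 + 120×130 + 30×170 + 230×200 + 120×230 = 103300.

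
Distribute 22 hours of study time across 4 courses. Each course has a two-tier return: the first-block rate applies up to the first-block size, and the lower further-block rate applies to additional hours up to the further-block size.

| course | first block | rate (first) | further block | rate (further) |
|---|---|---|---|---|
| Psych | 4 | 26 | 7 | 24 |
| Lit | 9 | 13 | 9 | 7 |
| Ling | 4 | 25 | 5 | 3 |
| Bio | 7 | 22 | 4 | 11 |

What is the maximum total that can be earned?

526

Treat each block as its own option and order by rate: Psych/first 26 > Ling/first 25 > Psych/second 24 > Bio/first 22 > Lit/first 13 > Bio/second 11 > Lit/second 7 > Ling/second 3.
Psych/first (26): +4 — 18 left.
Ling/first (25): +4 — 14 left.
Fill Psych second block (7 at 24) — 7 left.
Bio first at 22: fill all 7 — 0 left.
Total = 26×4 + 25×4 + 24×7 + 22×7 = 526.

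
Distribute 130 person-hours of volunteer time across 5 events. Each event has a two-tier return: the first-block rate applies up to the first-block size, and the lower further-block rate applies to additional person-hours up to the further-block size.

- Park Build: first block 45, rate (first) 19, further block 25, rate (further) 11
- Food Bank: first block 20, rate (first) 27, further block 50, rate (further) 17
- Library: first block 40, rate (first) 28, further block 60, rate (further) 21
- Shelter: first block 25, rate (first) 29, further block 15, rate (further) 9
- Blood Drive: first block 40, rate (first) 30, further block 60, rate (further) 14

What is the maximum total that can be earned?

Rank every tier by rate: Blood Drive/first 30 > Shelter/first 29 > Library/first 28 > Food Bank/first 27 > Library/second 21 > Park Build/first 19 > Food Bank/second 17 > Blood Drive/second 14 > Park Build/second 11 > Shelter/second 9.
Blood Drive first at 30: fill all 40 → 90 left.
Fill Shelter first block (25 at 29) → 65 left.
Library/first (28): +40 → 25 left.
Food Bank/first (27): +20 → 5 left.
Library/second: +5 of 60 at 21; pool empty.
Total = 30×40 + 29×25 + 28×40 + 27×20 + 21×5 = 3690.

3690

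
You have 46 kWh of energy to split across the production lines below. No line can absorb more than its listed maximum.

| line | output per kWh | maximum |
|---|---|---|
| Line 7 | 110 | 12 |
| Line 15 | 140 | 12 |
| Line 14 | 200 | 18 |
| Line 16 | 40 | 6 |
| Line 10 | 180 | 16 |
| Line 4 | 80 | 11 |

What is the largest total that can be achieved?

8160

Order the production lines by output per kWh: Line 14 200 > Line 10 180 > Line 15 140 > Line 7 110 > Line 4 80 > Line 16 40.
Line 14: +18 to 18 (cap) — 28 left.
Line 10 takes 16 to reach its cap of 16 — 12 left.
Give Line 15 12 to hit its cap of 12 — 0 left.
Total = 140×12 + 200×18 + 180×16 = 8160.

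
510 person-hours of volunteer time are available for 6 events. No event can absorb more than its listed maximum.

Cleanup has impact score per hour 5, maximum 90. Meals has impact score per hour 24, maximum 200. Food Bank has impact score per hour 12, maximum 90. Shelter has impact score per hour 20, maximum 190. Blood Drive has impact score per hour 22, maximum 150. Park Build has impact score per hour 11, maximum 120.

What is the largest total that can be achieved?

Highest impact score per hour first: Meals 24 > Blood Drive 22 > Shelter 20 > Food Bank 12 > Park Build 11 > Cleanup 5.
Give Meals 200 to hit its cap of 200 → 310 left.
Blood Drive takes 150 to reach its cap of 150 → 160 left.
Only 160 left; Shelter takes them to reach 160.
Total = 24×200 + 20×160 + 22×150 = 11300.

11300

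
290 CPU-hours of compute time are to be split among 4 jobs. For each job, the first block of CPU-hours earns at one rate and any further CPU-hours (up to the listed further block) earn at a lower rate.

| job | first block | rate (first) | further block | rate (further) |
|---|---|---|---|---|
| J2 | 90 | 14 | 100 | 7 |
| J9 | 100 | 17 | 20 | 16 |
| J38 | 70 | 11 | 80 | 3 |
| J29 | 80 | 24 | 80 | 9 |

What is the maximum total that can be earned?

5200

Treat each block as its own option and order by rate: J29/first 24 > J9/first 17 > J9/second 16 > J2/first 14 > J38/first 11 > J29/second 9 > J2/second 7 > J38/second 3.
J29/first (24): +80 ; 210 left.
J9/first (17): +100 ; 110 left.
J9 second at 16: fill all 20 ; 90 left.
J2/first (14): +90 ; 0 left.
Total = 24×80 + 17×100 + 16×20 + 14×90 = 5200.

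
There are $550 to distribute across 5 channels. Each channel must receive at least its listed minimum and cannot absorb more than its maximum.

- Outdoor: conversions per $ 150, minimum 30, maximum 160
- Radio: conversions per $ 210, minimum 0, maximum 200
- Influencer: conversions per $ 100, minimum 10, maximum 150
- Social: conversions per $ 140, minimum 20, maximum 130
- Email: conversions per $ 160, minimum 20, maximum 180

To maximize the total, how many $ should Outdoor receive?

140

Meeting every minimum uses 30+0+10+20+20 = 80 $, leaving 470.
Highest conversions per $ first: Radio 210 > Email 160 > Outdoor 150 > Social 140 > Influencer 100.
Radio: +200 to 200 (cap) → 270 left.
Give Email 160 more to hit its cap of 180 → 110 left.
Outdoor has room for 130 more but only 110 remain, so it gets 140.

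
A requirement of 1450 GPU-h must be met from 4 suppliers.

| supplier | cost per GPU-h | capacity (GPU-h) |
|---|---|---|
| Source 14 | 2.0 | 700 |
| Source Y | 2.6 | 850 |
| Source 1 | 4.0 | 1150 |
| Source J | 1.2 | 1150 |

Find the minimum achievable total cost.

1980

Fill from the cheapest supplier first.
Source J at 1.2: take all 1150 GPU-h → 300 still needed.
Take 300 from Source 14 at 2.0 to finish.
Source Y, Source 1: unused.
Cost = 1150×1.2 + 300×2.0 = 1980.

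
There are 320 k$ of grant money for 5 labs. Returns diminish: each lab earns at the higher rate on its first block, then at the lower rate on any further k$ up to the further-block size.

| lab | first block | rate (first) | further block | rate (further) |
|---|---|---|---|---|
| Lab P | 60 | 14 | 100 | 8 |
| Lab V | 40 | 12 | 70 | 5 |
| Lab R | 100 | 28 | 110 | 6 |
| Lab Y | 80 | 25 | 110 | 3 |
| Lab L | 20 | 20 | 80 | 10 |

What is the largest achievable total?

6720

Rank every tier by rate: Lab R/first 28 > Lab Y/first 25 > Lab L/first 20 > Lab P/first 14 > Lab V/first 12 > Lab L/second 10 > Lab P/second 8 > Lab R/second 6 > Lab V/second 5 > Lab Y/second 3.
Lab R first at 28: fill all 100 → 220 left.
Fill Lab Y first block (80 at 25) → 140 left.
Lab L/first (20): +20 → 120 left.
Lab P first at 14: fill all 60 → 60 left.
Lab V/first (12): +40 → 20 left.
Lab L/second: +20 of 80 at 10; pool empty.
Total = 28×100 + 25×80 + 20×20 + 14×60 + 12×40 + 10×20 = 6720.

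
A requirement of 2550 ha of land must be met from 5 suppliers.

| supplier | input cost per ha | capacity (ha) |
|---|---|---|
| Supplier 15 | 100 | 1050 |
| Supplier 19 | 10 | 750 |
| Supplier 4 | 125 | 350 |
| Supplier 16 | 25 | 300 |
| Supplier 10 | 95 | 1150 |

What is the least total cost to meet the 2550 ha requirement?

159250

Fill from the cheapest supplier first.
Supplier 19 (10): use full 750 ; 1800 ha to go.
Take 300 from Supplier 16 at 25 ; need 1500 more.
Supplier 10 at 95: take all 1150 ha ; 350 still needed.
Supplier 15 at 100: take 350 of its 1050 ; requirement met.
Supplier 4: unused.
Cost = 750×10 + 300×25 + 1150×95 + 350×100 = 159250.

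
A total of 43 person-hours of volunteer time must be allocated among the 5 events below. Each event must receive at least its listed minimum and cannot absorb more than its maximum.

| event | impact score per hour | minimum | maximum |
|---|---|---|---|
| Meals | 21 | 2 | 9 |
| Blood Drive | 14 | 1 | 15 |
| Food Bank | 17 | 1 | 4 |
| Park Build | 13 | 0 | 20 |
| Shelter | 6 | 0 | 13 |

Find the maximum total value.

662

Meeting every minimum uses 2+1+1+0+0 = 4 person-hours, leaving 39.
Highest impact score per hour first: Meals 21 > Food Bank 17 > Blood Drive 14 > Park Build 13 > Shelter 6.
Meals takes 7 more to reach its cap of 9 — 32 left.
Give Food Bank 3 more to hit its cap of 4 — 29 left.
Blood Drive: +14 to 15 (cap) — 15 left.
Park Build: +15 (room for 20) → 15. Pool exhausted.
Total = 21×9 + 14×15 + 17×4 + 13×15 = 662.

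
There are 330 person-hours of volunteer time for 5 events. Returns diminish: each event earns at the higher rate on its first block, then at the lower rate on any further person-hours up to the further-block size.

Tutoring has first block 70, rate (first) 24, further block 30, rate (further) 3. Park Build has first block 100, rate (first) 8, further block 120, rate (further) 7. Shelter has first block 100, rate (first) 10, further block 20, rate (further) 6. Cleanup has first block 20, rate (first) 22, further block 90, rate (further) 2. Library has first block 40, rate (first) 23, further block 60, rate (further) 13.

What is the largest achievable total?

Rank every tier by rate: Tutoring/first 24 > Library/first 23 > Cleanup/first 22 > Library/second 13 > Shelter/first 10 > Park Build/first 8 > Park Build/second 7 > Shelter/second 6 > Tutoring/second 3 > Cleanup/second 2.
Tutoring/first (24): +70 ; 260 left.
Fill Library first block (40 at 23) ; 220 left.
Cleanup/first (22): +20 ; 200 left.
Library/second (13): +60 ; 140 left.
Shelter first at 10: fill all 100 ; 40 left.
Park Build/first: +40 of 100 at 8; pool empty.
Total = 24×70 + 23×40 + 22×20 + 13×60 + 10×100 + 8×40 = 5140.

5140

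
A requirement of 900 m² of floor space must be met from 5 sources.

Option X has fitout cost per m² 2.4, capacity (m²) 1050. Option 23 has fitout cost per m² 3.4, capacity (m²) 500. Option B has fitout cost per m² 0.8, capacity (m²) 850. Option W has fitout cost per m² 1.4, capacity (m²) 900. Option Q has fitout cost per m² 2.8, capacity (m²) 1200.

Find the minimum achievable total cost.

750

Use sources in increasing cost order.
Option B at 0.8: take all 850 m² ; 50 still needed.
Option W (1.4): take the remaining 50 ; done.
Option X, Option Q, Option 23: unused.
Cost = 850×0.8 + 50×1.4 = 750.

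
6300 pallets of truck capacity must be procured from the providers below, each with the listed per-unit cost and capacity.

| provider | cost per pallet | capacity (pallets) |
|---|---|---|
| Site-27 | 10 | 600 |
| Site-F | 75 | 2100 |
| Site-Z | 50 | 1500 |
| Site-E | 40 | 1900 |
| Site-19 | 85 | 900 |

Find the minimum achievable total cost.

Fill from the cheapest provider first.
Site-27 at 10: take all 600 pallets → 5700 still needed.
Site-E at 40: take all 1900 pallets → 3800 still needed.
Take 1500 from Site-Z at 50 → need 2300 more.
Take 2100 from Site-F at 75 → need 200 more.
Take 200 from Site-19 at 85 to finish.
Cost = 600×10 + 1900×40 + 1500×50 + 2100×75 + 200×85 = 331500.

331500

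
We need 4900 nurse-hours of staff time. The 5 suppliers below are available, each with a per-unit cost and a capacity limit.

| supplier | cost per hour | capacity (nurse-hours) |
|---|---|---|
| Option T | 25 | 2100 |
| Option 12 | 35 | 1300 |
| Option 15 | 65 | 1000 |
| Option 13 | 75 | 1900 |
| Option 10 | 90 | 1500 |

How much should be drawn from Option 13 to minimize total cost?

500

Cheapest first:
Take 2100 from Option T at 25 → need 2800 more.
Take 1300 from Option 12 at 35 → need 1500 more.
Option 15 at 65: take all 1000 nurse-hours → 500 still needed.
Take 500 from Option 13 at 75 to finish.
Option 10: unused.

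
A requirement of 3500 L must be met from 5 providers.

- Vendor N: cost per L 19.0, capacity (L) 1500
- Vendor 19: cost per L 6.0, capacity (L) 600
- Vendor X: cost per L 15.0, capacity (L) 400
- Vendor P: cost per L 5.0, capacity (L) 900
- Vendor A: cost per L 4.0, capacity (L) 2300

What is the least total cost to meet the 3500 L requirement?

15500

Fill from the cheapest provider first.
Vendor A (4.0): use full 2300 — 1200 L to go.
Take 900 from Vendor P at 5.0 — need 300 more.
Vendor 19 at 6.0: take 300 of its 600 — requirement met.
Vendor X, Vendor N: unused.
Cost = 2300×4.0 + 900×5.0 + 300×6.0 = 15500.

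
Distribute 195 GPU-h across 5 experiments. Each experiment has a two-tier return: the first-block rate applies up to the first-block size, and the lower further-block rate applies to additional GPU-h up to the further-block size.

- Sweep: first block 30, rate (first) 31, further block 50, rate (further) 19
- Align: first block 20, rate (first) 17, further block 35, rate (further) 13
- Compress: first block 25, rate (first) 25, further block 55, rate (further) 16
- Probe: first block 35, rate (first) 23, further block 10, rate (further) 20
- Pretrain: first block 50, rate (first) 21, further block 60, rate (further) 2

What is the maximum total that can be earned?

Order all 10 blocks by rate: Sweep/first 31 > Compress/first 25 > Probe/first 23 > Pretrain/first 21 > Probe/second 20 > Sweep/second 19 > Align/first 17 > Compress/second 16 > Align/second 13 > Pretrain/second 2.
Fill Sweep first block (30 at 31) → 165 left.
Compress first at 25: fill all 25 → 140 left.
Probe first at 23: fill all 35 → 105 left.
Fill Pretrain first block (50 at 21) → 55 left.
Fill Probe second block (10 at 20) → 45 left.
45 remain; put them into Sweep second at 19.
Total = 31×30 + 25×25 + 23×35 + 21×50 + 20×10 + 19×45 = 4465.

4465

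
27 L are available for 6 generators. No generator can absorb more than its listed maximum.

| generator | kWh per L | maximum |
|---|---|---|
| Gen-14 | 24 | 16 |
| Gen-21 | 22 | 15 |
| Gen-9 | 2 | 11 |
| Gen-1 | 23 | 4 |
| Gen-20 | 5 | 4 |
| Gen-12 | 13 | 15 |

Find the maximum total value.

Highest kWh per L first: Gen-14 24 > Gen-1 23 > Gen-21 22 > Gen-12 13 > Gen-20 5 > Gen-9 2.
Give Gen-14 16 to hit its cap of 16 → 11 left.
Give Gen-1 4 to hit its cap of 4 → 7 left.
Only 7 left; Gen-21 takes them to reach 7.
Total = 24×16 + 22×7 + 23×4 = 630.

630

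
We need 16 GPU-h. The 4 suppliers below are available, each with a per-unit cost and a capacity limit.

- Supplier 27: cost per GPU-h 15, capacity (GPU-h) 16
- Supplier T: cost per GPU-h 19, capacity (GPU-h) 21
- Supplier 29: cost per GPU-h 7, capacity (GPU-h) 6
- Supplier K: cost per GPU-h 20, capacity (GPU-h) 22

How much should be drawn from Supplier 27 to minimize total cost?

Cheapest first:
Take 6 from Supplier 29 at 7 — need 10 more.
Supplier 27 at 15: take 10 of its 16 — requirement met.
Supplier T, Supplier K: unused.

10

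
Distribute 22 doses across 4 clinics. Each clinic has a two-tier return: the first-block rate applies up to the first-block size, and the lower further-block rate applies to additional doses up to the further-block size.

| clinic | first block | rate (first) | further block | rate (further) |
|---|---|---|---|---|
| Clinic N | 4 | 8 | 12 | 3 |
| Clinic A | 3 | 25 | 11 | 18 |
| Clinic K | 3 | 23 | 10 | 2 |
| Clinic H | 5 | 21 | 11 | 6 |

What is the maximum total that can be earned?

447

Order all 8 blocks by rate: Clinic A/first 25 > Clinic K/first 23 > Clinic H/first 21 > Clinic A/second 18 > Clinic N/first 8 > Clinic H/second 6 > Clinic N/second 3 > Clinic K/second 2.
Fill Clinic A first block (3 at 25) → 19 left.
Fill Clinic K first block (3 at 23) → 16 left.
Fill Clinic H first block (5 at 21) → 11 left.
Fill Clinic A second block (11 at 18) → 0 left.
Total = 25×3 + 23×3 + 21×5 + 18×11 = 447.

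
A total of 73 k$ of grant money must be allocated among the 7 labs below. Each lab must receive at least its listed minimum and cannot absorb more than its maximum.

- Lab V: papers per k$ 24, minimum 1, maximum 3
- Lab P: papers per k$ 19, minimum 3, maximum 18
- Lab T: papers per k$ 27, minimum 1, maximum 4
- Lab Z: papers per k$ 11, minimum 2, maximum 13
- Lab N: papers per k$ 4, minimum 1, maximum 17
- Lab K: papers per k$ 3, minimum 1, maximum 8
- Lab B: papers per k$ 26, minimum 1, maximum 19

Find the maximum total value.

1222

Meeting every minimum uses 1+3+1+2+1+1+1 = 10 k$, leaving 63.
Rank by papers per k$: Lab T 27 > Lab B 26 > Lab V 24 > Lab P 19 > Lab Z 11 > Lab N 4 > Lab K 3.
Lab T: +3 to 4 (cap) — 60 left.
Give Lab B 18 more to hit its cap of 19 — 42 left.
Give Lab V 2 more to hit its cap of 3 — 40 left.
Lab P takes 15 more to reach its cap of 18 — 25 left.
Lab Z takes 11 more to reach its cap of 13 — 14 left.
Lab N: +14 (room for 16) → 15. Pool exhausted.
Total = 24×3 + 19×18 + 27×4 + 11×13 + 4×15 + 3×1 + 26×19 = 1222.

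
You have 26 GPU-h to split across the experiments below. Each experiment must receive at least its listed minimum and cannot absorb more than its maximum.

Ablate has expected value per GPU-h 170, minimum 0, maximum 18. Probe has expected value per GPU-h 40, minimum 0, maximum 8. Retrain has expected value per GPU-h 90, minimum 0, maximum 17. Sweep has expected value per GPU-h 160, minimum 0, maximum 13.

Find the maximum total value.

Meeting every minimum uses 0+0+0+0 = 0 GPU-h, leaving 26.
Order the experiments by expected value per GPU-h: Ablate 170 > Sweep 160 > Retrain 90 > Probe 40.
Ablate takes 18 more to reach its cap of 18 → 8 left.
Only 8 left; Sweep takes them to reach 8.
Total = 170×18 + 160×8 = 4340.

4340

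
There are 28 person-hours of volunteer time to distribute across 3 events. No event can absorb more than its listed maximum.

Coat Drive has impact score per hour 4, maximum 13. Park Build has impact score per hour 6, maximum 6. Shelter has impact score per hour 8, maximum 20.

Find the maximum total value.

Rank by impact score per hour: Shelter 8 > Park Build 6 > Coat Drive 4.
Give Shelter 20 to hit its cap of 20 ; 8 left.
Give Park Build 6 to hit its cap of 6 ; 2 left.
Only 2 left; Coat Drive takes them to reach 2.
Total = 4×2 + 6×6 + 8×20 = 204.

204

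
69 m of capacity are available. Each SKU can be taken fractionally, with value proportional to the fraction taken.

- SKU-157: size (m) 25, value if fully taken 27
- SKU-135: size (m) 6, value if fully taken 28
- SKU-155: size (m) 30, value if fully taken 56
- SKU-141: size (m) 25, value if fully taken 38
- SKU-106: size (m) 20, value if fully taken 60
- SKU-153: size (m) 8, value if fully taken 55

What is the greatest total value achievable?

206.6

Best value per unit of size first: SKU-153 55/8≈6.88, SKU-135 28/6≈4.67, SKU-106 60/20≈3, SKU-155 56/30≈1.87, SKU-141 38/25≈1.52, SKU-157 27/25≈1.08.
All 8 m of SKU-153 fit (value 55) — 61 remain.
SKU-135: take in full, 6 m for value 28 — 55 left.
Take all of SKU-106 (20 m, value 60) — 35 m left.
All 30 m of SKU-155 fit (value 56) — 5 remain.
5 m left: a 5/25 share of SKU-141 gives 38×5/25 = 7.6.
Total value = 206.6.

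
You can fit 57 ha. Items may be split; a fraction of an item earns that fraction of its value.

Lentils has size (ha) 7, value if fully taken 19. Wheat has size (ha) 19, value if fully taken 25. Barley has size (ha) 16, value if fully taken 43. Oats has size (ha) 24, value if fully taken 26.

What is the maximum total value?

Sort by value density: Lentils 19/7≈2.71, Barley 43/16≈2.69, Wheat 25/19≈1.32, Oats 26/24≈1.08.
Take all of Lentils (7 ha, value 19) — 50 ha left.
All 16 ha of Barley fit (value 43) — 34 remain.
Wheat: take in full, 19 ha for value 25 — 15 left.
Fill the last 15 ha with part of Oats: 15/24 of it earns 16.25.
Total value = 103.25.

103.25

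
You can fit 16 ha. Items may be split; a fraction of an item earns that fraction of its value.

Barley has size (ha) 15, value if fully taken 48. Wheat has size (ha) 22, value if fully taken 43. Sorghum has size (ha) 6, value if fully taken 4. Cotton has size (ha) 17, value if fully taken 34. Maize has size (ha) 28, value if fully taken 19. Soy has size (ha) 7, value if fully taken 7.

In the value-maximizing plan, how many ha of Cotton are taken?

Rank by value-to-size ratio: Barley 48/15≈3.2, Cotton 34/17≈2, Wheat 43/22≈1.95, Soy 7/7≈1, Maize 19/28≈0.679, Sorghum 4/6≈0.667.
All 15 ha of Barley fit (value 48) — 1 remain.
1 ha left: a 1/17 share of Cotton gives 34×1/17 = 2.

1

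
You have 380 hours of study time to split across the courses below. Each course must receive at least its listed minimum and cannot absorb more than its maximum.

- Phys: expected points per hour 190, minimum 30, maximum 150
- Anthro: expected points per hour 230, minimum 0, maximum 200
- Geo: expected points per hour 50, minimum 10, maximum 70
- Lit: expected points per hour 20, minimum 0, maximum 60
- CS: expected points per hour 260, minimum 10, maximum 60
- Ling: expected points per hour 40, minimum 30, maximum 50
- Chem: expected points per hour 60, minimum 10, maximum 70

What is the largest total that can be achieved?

Meeting every minimum uses 30+0+10+0+10+30+10 = 90 hours, leaving 290.
Rank by expected points per hour: CS 260 > Anthro 230 > Phys 190 > Chem 60 > Geo 50 > Ling 40 > Lit 20.
Give CS 50 more to hit its cap of 60 → 240 left.
Give Anthro 200 more to hit its cap of 200 → 40 left.
Only 40 left; Phys takes them to reach 70.
Total = 190×70 + 230×200 + 50×10 + 260×60 + 40×30 + 60×10 = 77200.

77200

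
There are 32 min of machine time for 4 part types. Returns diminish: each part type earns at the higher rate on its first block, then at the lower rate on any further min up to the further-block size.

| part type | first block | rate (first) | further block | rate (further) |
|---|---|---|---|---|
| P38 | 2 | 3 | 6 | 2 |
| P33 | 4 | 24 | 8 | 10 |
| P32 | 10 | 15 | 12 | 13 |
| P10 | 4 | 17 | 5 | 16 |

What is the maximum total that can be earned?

Treat each block as its own option and order by rate: P33/tier1 24 > P10/tier1 17 > P10/tier2 16 > P32/tier1 15 > P32/tier2 13 > P33/tier2 10 > P38/tier1 3 > P38/tier2 2.
P33/tier1 (24): +4 → 28 left.
P10 tier1 at 17: fill all 4 → 24 left.
Fill P10 tier2 block (5 at 16) → 19 left.
Fill P32 tier1 block (10 at 15) → 9 left.
P32 tier2 at 13: only 9 left, fill 9.
Total = 24×4 + 17×4 + 16×5 + 15×10 + 13×9 = 511.

511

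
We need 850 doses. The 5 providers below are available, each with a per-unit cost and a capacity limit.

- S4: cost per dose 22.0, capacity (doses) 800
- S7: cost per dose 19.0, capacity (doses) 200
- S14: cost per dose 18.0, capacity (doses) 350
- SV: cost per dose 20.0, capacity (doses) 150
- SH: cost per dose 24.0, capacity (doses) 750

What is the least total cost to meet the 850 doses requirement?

16400

Cheapest first:
S14 (18.0): use full 350 ; 500 doses to go.
Take 200 from S7 at 19.0 ; need 300 more.
SV (20.0): use full 150 ; 150 doses to go.
Take 150 from S4 at 22.0 to finish.
SH: unused.
Cost = 350×18.0 + 200×19.0 + 150×20.0 + 150×22.0 = 16400.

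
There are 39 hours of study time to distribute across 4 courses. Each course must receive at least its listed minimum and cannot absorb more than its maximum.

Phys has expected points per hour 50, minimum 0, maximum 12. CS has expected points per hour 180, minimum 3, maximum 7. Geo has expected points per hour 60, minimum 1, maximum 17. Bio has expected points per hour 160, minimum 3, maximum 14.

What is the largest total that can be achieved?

4570

Meeting every minimum uses 0+3+1+3 = 7 hours, leaving 32.
Order the courses by expected points per hour: CS 180 > Bio 160 > Geo 60 > Phys 50.
CS takes 4 more to reach its cap of 7 → 28 left.
Give Bio 11 more to hit its cap of 14 → 17 left.
Geo takes 16 more to reach its cap of 17 → 1 left.
Only 1 left; Phys takes them to reach 1.
Total = 50×1 + 180×7 + 60×17 + 160×14 = 4570.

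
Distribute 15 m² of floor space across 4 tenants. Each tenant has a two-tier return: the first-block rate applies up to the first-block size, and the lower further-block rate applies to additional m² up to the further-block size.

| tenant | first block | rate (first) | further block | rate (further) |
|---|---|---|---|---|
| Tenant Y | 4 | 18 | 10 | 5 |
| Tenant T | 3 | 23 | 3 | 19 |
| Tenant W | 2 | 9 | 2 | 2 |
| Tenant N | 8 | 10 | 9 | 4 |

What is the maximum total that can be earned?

Rank every tier by rate: Tenant T/tier1 23 > Tenant T/tier2 19 > Tenant Y/tier1 18 > Tenant N/tier1 10 > Tenant W/tier1 9 > Tenant Y/tier2 5 > Tenant N/tier2 4 > Tenant W/tier2 2.
Tenant T tier1 at 23: fill all 3 — 12 left.
Tenant T/tier2 (19): +3 — 9 left.
Tenant Y tier1 at 18: fill all 4 — 5 left.
5 remain; put them into Tenant N tier1 at 10.
Total = 23×3 + 19×3 + 18×4 + 10×5 = 248.

248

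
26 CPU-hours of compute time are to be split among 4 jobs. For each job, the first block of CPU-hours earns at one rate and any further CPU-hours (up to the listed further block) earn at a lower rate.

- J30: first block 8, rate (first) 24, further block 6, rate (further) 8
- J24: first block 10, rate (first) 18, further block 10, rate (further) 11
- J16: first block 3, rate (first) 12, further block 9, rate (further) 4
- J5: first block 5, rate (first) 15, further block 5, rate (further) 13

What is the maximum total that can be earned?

486

Order all 8 blocks by rate: J30/first 24 > J24/first 18 > J5/first 15 > J5/second 13 > J16/first 12 > J24/second 11 > J30/second 8 > J16/second 4.
J30 first at 24: fill all 8 → 18 left.
J24 first at 18: fill all 10 → 8 left.
Fill J5 first block (5 at 15) → 3 left.
J5/second: +3 of 5 at 13; pool empty.
Total = 24×8 + 18×10 + 15×5 + 13×3 = 486.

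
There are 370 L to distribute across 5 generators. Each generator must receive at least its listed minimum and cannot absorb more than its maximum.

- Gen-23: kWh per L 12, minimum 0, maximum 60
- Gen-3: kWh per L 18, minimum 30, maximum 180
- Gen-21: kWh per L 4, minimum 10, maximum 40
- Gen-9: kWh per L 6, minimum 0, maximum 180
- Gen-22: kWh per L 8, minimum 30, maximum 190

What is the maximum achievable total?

4960

Meeting every minimum uses 0+30+10+0+30 = 70 L, leaving 300.
Rank by kWh per L: Gen-3 18 > Gen-23 12 > Gen-22 8 > Gen-9 6 > Gen-21 4.
Gen-3: +150 to 180 (cap) → 150 left.
Give Gen-23 60 more to hit its cap of 60 → 90 left.
Gen-22: +90 (room for 160) → 120. Pool exhausted.
Total = 12×60 + 18×180 + 4×10 + 8×120 = 4960.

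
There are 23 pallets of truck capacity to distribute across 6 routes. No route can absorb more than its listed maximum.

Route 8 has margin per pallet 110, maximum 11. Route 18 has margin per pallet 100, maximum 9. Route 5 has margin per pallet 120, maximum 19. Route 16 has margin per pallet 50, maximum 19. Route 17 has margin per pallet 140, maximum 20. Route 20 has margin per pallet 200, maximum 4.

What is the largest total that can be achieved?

3460

Highest margin per pallet first: Route 20 200 > Route 17 140 > Route 5 120 > Route 8 110 > Route 18 100 > Route 16 50.
Route 20 takes 4 to reach its cap of 4 — 19 left.
Route 17: +19 (room for 20) → 19. Pool exhausted.
Total = 140×19 + 200×4 = 3460.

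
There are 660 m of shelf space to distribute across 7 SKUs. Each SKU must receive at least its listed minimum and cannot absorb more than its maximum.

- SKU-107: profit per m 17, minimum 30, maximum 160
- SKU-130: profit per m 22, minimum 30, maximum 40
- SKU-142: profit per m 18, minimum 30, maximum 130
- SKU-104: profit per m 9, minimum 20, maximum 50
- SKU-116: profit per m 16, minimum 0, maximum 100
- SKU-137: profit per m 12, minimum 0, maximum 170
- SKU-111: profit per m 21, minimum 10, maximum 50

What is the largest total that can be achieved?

Meeting every minimum uses 30+30+30+20+0+0+10 = 120 m, leaving 540.
Order the SKUs by profit per m: SKU-130 22 > SKU-111 21 > SKU-142 18 > SKU-107 17 > SKU-116 16 > SKU-137 12 > SKU-104 9.
Give SKU-130 10 more to hit its cap of 40 ; 530 left.
SKU-111: +40 to 50 (cap) ; 490 left.
SKU-142: +100 to 130 (cap) ; 390 left.
SKU-107: +130 to 160 (cap) ; 260 left.
SKU-116 takes 100 more to reach its cap of 100 ; 160 left.
SKU-137: +160 (room for 170) → 160. Pool exhausted.
Total = 17×160 + 22×40 + 18×130 + 9×20 + 16×100 + 12×160 + 21×50 = 10690.

10690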